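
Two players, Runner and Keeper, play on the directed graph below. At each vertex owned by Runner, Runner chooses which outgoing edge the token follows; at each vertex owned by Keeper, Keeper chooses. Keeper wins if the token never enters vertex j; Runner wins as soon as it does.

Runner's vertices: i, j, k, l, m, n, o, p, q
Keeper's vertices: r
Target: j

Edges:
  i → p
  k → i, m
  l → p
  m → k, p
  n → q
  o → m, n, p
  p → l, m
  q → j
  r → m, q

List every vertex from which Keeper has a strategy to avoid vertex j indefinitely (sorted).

A0 = {j}
A1: add {q} — q (Runner) has q→j.
A2: add {n} — n (Runner) has n→q.
A3: add {o} — o (Runner) has o→n.
A4 = A3; e.g. i (Runner) has no edge into A3. Fixed point.
Runner's attractor = {j, n, o, q}; Keeper avoids the target exactly from the complement.

i, k, l, m, p, r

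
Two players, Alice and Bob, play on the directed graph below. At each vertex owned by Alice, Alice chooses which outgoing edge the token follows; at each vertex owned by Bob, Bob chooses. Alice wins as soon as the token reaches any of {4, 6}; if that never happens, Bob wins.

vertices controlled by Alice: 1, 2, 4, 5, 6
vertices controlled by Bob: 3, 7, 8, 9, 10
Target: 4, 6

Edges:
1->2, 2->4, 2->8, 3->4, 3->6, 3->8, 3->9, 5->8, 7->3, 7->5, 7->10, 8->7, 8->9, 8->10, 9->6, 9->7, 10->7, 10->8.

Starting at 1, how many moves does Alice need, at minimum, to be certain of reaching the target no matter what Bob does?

A0 = {4, 6}
A1: add {2} — 2 (Alice) has 2→4.
A2: add {1} — 1 (Alice) has 1→2.
A3 = A2; e.g. 3 (Bob) can still go to 8. Fixed point.
1 enters the attractor at level 2, so Alice can force the target in 2 moves from there.

2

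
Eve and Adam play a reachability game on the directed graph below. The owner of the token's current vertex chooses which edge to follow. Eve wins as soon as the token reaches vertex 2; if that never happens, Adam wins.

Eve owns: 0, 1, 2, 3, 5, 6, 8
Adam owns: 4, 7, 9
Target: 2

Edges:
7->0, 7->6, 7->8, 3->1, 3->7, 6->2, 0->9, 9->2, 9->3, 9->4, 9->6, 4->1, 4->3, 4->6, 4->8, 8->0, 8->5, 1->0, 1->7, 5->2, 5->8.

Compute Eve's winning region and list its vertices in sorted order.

A0 = {2}
A1: add {5, 6} — 5 (Eve) has 5→2; 6 (Eve) has 6→2.
A2: add {8} — 8 (Eve) has 8→5.
A3 = A2; e.g. 0 (Eve) has no edge into A2. Fixed point.
Eve's winning region = {2, 5, 6, 8}.

2, 5, 6, 8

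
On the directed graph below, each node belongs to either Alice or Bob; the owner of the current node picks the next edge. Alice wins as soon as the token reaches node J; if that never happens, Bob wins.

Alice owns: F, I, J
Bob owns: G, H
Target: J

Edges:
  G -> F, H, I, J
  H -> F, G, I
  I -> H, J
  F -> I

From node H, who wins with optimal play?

Bob

A0 = {J}
A1: add {I} — I (Alice) has I→J.
A2: add {F} — F (Alice) has F→I.
A3 = A2; e.g. G (Bob) can still go to H. Fixed point.
H never enters the attractor, so Bob can avoid the target forever.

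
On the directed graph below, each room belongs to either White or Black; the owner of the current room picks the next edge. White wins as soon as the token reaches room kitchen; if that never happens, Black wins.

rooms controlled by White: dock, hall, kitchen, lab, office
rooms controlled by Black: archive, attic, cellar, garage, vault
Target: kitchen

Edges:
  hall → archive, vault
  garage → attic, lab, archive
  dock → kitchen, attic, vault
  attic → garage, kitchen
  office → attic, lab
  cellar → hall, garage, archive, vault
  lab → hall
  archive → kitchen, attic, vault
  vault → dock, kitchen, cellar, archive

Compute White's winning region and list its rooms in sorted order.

dock, kitchen

A0 = {kitchen}
A1: add {dock} — dock (White) has dock→kitchen.
A2 = A1; e.g. hall (White) has no edge into A1. Fixed point.
White's winning region = {dock, kitchen}.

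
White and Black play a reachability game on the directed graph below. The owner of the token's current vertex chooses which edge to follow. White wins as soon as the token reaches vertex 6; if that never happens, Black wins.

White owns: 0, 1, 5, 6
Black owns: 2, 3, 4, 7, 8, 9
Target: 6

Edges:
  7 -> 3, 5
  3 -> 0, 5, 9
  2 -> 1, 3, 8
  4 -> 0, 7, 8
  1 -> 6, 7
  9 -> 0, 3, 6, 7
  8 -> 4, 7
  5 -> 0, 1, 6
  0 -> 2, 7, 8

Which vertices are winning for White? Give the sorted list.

A0 = {6}
A1: add {1, 5} — 1 (White) has 1→6; 5 (White) has 5→6.
A2 = A1; e.g. 0 (White) has no edge into A1. Fixed point.
White's winning region = {1, 5, 6}.

1, 5, 6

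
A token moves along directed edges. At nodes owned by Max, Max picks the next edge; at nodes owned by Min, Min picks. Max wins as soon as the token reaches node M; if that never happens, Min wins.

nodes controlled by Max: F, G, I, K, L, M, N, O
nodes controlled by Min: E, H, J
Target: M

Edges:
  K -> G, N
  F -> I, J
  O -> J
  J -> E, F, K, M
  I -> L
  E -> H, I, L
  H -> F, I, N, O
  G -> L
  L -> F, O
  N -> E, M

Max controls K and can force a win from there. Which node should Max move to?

A0 = {M}
A1: add {N} — N (Max) has N→M.
A2: add {K} — K (Max) has K→N.
A3 = A2; e.g. E (Min) can still go to H. Fixed point.
From K, successor N is in the attractor (rank 1); the other successor G is not.

N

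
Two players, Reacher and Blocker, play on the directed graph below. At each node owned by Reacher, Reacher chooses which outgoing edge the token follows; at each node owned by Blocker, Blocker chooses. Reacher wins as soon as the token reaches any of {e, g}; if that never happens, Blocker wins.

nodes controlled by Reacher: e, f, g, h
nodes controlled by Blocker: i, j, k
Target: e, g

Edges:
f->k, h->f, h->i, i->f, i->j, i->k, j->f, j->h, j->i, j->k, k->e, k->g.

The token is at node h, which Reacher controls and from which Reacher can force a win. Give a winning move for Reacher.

f

A0 = {e, g}
A1: add {k} — k (Blocker): all of {e, g} already in.
A2: add {f} — f (Reacher) has f→k.
A3: add {h} — h (Reacher) has h→f.
A4 = A3; e.g. i (Blocker) can still go to j. Fixed point.
From h, successor f is in the attractor (rank 2); the other successor i is not.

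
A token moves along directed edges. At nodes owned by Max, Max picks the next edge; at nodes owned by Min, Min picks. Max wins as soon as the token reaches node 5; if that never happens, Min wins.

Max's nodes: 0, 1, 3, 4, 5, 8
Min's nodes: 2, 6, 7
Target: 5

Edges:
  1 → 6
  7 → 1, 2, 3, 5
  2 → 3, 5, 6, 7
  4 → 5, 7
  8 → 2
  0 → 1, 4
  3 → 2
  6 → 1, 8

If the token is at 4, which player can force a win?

Max

A0 = {5}
A1: add {4} — 4 (Max) has 4→5.
4 ∈ A1, so Max can force the target.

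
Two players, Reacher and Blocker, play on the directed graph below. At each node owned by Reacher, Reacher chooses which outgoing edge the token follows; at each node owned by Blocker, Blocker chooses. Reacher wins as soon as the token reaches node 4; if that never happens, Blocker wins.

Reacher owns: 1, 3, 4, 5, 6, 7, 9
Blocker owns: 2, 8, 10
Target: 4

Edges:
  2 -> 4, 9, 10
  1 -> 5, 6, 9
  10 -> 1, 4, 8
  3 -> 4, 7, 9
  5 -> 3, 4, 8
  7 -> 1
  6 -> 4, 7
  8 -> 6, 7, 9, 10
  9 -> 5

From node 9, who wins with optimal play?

A0 = {4}
A1: add {3, 5, 6} — 3 (Reacher) has 3→4; 5 (Reacher) has 5→4; 6 (Reacher) has 6→4.
A2: add {1, 9} — 1 (Reacher) has 1→5; 9 (Reacher) has 9→5.
9 ∈ A2, so Reacher can force the target.

Reacher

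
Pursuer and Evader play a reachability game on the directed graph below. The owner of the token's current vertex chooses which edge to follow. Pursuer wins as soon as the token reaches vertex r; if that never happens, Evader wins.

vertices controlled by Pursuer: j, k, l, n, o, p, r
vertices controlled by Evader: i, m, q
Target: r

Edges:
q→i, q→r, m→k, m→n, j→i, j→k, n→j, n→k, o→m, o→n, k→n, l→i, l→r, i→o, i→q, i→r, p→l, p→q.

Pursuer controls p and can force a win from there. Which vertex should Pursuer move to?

A0 = {r}
A1: add {l} — l (Pursuer) has l→r.
A2: add {p} — p (Pursuer) has p→l.
A3 = A2; e.g. i (Evader) can still go to o. Fixed point.
From p, successor l is in the attractor (rank 1); the other successor q is not.

l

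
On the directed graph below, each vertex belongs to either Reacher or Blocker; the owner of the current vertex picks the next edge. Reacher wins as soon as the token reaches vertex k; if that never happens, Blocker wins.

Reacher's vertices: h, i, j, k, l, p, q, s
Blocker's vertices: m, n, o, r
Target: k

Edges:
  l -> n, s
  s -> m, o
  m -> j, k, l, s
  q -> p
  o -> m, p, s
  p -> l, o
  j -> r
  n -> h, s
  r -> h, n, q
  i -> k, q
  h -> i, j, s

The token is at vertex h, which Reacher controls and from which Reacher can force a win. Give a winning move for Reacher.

A0 = {k}
A1: add {i} — i (Reacher) has i→k.
A2: add {h} — h (Reacher) has h→i.
A3 = A2; e.g. j (Reacher) has no edge into A2. Fixed point.
From h, successor i is in the attractor (rank 1); the other successors j, s are not.

i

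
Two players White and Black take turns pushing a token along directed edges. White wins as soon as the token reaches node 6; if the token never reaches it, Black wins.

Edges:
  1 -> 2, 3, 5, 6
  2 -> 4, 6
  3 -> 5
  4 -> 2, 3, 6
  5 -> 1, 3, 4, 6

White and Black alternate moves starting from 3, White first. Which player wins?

Track states (vertex, player-to-move).
A0 = {(6,White), (6,Black)}
A1: add {(1,White), (2,White), (4,White), (5,White)}.
A2: add {(2,Black), (3,Black)}.
A3 = A2; e.g. (1,Black) stays out. (3,White) never enters ⇒ Black avoids the target.

Black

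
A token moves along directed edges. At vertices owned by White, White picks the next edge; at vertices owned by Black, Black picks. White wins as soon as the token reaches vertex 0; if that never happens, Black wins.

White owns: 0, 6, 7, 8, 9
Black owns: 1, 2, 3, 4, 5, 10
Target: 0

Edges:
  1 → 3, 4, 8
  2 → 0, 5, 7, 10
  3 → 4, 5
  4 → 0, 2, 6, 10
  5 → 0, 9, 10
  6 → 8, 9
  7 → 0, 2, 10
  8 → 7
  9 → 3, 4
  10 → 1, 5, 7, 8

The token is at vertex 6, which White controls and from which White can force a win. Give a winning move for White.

A0 = {0}
A1: add {7} — 7 (White) has 7→0.
A2: add {8} — 8 (White) has 8→7.
A3: add {6} — 6 (White) has 6→8.
A4 = A3; e.g. 1 (Black) can still go to 3. Fixed point.
From 6, successor 8 is in the attractor (rank 2); the other successor 9 is not.

8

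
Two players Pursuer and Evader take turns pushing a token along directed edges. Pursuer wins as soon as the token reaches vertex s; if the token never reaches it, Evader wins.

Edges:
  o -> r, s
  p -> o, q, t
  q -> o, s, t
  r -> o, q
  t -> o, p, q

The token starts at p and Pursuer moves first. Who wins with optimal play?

Track states (vertex, player-to-move).
A0 = {(s,Pursuer), (s,Evader)}
A1: add {(o,Pursuer), (q,Pursuer)}.
A2: add {(r,Evader)}.
A3 = A2; e.g. (o,Evader) stays out. (p,Pursuer) never enters ⇒ Evader avoids the target.

Evader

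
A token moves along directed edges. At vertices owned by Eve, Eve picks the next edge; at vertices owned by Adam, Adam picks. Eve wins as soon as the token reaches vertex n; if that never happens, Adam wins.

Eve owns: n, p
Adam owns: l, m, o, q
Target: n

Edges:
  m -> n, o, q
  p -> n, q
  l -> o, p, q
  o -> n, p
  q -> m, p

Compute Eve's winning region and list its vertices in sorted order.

A0 = {n}
A1: add {p} — p (Eve) has p→n.
A2: add {o} — o (Adam): all of {n, p} already in.
A3 = A2; e.g. l (Adam) can still go to q. Fixed point.
Eve's winning region = {n, o, p}.

n, o, p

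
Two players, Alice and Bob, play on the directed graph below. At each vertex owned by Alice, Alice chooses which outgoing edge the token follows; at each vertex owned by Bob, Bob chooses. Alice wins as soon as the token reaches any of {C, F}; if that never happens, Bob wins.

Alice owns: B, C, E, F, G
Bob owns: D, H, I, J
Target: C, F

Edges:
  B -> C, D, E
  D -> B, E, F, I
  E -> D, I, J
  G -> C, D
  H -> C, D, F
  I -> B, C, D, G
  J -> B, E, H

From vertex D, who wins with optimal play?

Bob

A0 = {C, F}
A1: add {B, G} — B (Alice) has B→C; G (Alice) has G→C.
A2 = A1; e.g. D (Bob) can still go to E. Fixed point.
D never enters the attractor, so Bob can avoid the target forever.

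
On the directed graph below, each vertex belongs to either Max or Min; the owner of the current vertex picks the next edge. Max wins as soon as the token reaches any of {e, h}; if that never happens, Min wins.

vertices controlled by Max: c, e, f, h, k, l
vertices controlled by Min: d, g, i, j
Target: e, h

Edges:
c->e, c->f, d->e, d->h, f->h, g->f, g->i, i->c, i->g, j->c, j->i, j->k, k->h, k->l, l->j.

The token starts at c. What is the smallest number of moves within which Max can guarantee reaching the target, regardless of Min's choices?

A0 = {e, h}
A1: add {c, d, f, k} — c (Max) has c→e; d (Min): all of {e, h} already in; f (Max) has f→h; k (Max) has k→h.
A2 = A1; e.g. g (Min) can still go to i. Fixed point.
c enters the attractor at level 1, so Max can force the target in 1 move from there.

1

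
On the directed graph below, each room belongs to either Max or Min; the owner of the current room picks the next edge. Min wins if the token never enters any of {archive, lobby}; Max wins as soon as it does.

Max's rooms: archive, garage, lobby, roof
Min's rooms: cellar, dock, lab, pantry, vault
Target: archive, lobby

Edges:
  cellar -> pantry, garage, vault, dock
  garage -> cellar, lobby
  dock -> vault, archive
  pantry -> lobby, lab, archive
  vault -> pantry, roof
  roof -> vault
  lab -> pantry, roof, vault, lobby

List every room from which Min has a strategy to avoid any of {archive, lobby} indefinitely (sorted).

A0 = {archive, lobby}
A1: add {garage} — garage (Max) has garage→lobby.
A2 = A1; e.g. pantry (Min) can still go to lab. Fixed point.
Max's attractor = {archive, garage, lobby}; Min avoids the target exactly from the complement.

cellar, dock, lab, pantry, roof, vault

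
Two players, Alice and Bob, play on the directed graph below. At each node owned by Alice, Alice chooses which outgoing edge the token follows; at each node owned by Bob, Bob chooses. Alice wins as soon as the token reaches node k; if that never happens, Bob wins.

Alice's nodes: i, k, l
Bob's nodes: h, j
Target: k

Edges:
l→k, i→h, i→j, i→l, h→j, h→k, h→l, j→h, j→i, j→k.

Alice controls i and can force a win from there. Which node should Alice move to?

A0 = {k}
A1: add {l} — l (Alice) has l→k.
A2: add {i} — i (Alice) has i→l.
A3 = A2; e.g. h (Bob) can still go to j. Fixed point.
From i, successor l is in the attractor (rank 1); the other successors h, j are not.

l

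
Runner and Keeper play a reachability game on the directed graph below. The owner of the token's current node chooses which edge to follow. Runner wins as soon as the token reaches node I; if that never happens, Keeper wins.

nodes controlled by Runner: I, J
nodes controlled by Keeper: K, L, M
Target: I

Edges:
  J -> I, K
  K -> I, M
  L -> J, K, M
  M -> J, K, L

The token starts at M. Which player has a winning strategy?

Keeper

A0 = {I}
A1: add {J} — J (Runner) has J→I.
A2 = A1; e.g. K (Keeper) can still go to M. Fixed point.
M never enters the attractor, so Keeper can avoid the target forever.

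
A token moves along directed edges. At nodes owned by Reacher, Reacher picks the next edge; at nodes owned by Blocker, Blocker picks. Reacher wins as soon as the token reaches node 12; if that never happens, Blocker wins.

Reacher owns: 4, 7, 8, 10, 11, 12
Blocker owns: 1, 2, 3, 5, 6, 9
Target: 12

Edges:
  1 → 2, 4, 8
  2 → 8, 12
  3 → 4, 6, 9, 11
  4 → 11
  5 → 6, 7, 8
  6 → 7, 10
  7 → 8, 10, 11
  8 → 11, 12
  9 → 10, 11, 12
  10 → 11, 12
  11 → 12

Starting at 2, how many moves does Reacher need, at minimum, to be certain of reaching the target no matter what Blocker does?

A0 = {12}
A1: add {8, 10, 11} — 8 (Reacher) has 8→12; 10 (Reacher) has 10→12; 11 (Reacher) has 11→12.
A2: add {2, 4, 7, 9} — 2 (Blocker): all of {8, 12} already in; 4 (Reacher) has 4→11; 7 (Reacher) has 7→8; 9 (Blocker): all of {10, 11, 12} already in.
2 enters the attractor at level 2, so Reacher can force the target in 2 moves from there.

2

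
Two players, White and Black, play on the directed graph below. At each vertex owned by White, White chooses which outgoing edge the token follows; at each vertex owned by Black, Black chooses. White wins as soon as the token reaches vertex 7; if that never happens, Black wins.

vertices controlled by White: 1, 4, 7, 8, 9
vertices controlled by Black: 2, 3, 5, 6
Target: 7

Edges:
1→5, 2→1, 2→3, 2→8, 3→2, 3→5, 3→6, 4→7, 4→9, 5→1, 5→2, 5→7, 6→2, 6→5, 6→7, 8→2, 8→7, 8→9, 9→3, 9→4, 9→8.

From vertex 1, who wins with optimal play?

A0 = {7}
A1: add {4, 8} — 4 (White) has 4→7; 8 (White) has 8→7.
A2: add {9} — 9 (White) has 9→4.
A3 = A2; e.g. 1 (White) has no edge into A2. Fixed point.
1 never enters the attractor, so Black can avoid the target forever.

Black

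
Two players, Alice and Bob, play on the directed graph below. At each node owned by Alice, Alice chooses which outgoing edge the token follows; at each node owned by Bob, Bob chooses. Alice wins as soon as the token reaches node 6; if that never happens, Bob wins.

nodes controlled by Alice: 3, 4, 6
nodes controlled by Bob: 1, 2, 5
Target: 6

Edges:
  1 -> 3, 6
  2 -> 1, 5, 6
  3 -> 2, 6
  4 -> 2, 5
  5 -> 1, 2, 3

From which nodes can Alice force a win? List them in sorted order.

A0 = {6}
A1: add {3} — 3 (Alice) has 3→6.
A2: add {1} — 1 (Bob): all of {3, 6} already in.
A3 = A2; e.g. 2 (Bob) can still go to 5. Fixed point.
Alice's winning region = {1, 3, 6}.

1, 3, 6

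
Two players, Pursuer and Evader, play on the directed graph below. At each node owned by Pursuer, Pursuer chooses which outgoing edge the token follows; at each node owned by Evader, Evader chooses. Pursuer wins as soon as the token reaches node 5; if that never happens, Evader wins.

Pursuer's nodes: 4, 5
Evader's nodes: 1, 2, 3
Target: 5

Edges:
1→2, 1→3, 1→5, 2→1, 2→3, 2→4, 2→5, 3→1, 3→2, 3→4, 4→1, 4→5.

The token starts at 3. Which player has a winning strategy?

A0 = {5}
A1: add {4} — 4 (Pursuer) has 4→5.
A2 = A1; e.g. 1 (Evader) can still go to 2. Fixed point.
3 never enters the attractor, so Evader can avoid the target forever.

Evader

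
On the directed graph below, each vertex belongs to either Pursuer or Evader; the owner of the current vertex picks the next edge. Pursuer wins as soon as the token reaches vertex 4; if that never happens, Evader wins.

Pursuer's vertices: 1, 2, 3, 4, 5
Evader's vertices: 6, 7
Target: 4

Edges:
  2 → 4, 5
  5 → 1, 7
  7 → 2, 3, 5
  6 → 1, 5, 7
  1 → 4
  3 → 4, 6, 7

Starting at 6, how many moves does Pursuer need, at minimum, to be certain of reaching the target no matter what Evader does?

4

A0 = {4}
A1: add {1, 2, 3} — 1 (Pursuer) has 1→4; 2 (Pursuer) has 2→4; 3 (Pursuer) has 3→4.
A2: add {5} — 5 (Pursuer) has 5→1.
A3: add {7} — 7 (Evader): all of {2, 3, 5} already in.
A4: add {6} — 6 (Evader): all of {1, 5, 7} already in.
A4 = all vertices. Fixed point.
6 enters the attractor at level 4, so Pursuer can force the target in 4 moves from there.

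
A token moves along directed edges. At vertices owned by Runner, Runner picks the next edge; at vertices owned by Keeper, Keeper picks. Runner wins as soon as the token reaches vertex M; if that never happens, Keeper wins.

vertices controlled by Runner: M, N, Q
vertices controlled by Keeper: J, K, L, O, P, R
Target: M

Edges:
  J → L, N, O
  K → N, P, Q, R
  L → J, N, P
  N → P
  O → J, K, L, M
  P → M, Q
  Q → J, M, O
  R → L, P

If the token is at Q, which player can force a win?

Runner

A0 = {M}
A1: add {Q} — Q (Runner) has Q→M.
Q ∈ A1, so Runner can force the target.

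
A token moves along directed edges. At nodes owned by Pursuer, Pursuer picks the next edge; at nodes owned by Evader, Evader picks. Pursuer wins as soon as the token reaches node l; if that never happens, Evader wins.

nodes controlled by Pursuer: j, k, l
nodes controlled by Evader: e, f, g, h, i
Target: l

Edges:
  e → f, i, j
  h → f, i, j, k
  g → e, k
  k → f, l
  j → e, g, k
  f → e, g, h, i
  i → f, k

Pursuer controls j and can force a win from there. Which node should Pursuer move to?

A0 = {l}
A1: add {k} — k (Pursuer) has k→l.
A2: add {j} — j (Pursuer) has j→k.
A3 = A2; e.g. e (Evader) can still go to f. Fixed point.
From j, successor k is in the attractor (rank 1); the other successors e, g are not.

k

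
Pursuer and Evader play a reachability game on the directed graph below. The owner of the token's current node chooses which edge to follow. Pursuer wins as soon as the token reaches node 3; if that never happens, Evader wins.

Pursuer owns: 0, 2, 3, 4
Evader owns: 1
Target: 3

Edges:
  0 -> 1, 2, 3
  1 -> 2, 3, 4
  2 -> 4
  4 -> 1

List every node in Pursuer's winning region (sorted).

A0 = {3}
A1: add {0} — 0 (Pursuer) has 0→3.
A2 = A1; e.g. 1 (Evader) can still go to 2. Fixed point.
Pursuer's winning region = {0, 3}.

0, 3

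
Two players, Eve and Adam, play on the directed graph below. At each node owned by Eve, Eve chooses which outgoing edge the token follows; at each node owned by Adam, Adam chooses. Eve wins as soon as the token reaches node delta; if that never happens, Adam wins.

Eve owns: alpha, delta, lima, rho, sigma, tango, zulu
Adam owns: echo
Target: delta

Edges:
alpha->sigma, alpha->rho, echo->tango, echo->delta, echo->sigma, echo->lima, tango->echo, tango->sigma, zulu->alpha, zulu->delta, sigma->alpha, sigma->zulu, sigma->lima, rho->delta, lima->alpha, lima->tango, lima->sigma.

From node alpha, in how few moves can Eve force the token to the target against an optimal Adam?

A0 = {delta}
A1: add {rho, zulu} — zulu (Eve) has zulu→delta; rho (Eve) has rho→delta.
A2: add {alpha, sigma} — alpha (Eve) has alpha→rho; sigma (Eve) has sigma→zulu.
alpha enters the attractor at level 2, so Eve can force the target in 2 moves from there.

2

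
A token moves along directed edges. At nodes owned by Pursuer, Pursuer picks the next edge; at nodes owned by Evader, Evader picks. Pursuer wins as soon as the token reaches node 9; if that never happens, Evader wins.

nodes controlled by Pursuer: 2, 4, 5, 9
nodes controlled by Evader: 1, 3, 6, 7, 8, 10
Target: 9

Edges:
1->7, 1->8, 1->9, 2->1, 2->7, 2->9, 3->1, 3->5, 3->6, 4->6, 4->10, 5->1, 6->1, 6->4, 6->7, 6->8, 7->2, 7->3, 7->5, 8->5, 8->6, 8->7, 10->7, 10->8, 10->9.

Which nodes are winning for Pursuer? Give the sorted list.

2, 9

A0 = {9}
A1: add {2} — 2 (Pursuer) has 2→9.
A2 = A1; e.g. 1 (Evader) can still go to 7. Fixed point.
Pursuer's winning region = {2, 9}.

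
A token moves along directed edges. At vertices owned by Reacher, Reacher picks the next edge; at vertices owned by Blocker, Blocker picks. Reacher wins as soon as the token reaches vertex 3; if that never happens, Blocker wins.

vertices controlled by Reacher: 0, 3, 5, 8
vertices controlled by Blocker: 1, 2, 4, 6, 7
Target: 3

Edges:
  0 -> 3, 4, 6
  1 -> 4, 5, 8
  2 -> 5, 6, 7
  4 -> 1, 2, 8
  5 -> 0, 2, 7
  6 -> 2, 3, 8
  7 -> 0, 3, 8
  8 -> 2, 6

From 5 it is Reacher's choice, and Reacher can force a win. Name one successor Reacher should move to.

A0 = {3}
A1: add {0} — 0 (Reacher) has 0→3.
A2: add {5} — 5 (Reacher) has 5→0.
A3 = A2; e.g. 1 (Blocker) can still go to 4. Fixed point.
From 5, successor 0 is in the attractor (rank 1); the other successors 2, 7 are not.

0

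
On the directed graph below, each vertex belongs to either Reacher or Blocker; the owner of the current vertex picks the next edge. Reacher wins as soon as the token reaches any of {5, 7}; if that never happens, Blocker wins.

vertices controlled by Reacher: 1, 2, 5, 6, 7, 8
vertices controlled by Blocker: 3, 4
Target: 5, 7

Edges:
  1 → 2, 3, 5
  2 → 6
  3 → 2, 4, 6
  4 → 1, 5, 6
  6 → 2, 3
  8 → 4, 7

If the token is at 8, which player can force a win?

A0 = {5, 7}
A1: add {1, 8} — 1 (Reacher) has 1→5; 8 (Reacher) has 8→7.
A2 = A1; e.g. 2 (Reacher) has no edge into A1. Fixed point.
8 ∈ A1, so Reacher can force the target.

Reacher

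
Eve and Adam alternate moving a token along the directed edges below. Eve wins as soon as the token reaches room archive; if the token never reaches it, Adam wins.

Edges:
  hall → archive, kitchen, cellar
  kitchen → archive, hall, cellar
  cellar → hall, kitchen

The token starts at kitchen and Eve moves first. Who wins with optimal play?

Eve

Track states (vertex, player-to-move).
A0 = {(archive,Eve), (archive,Adam)}
A1: add {(hall,Eve), (kitchen,Eve)}.
(kitchen,Eve) ∈ A1 ⇒ Eve forces the target.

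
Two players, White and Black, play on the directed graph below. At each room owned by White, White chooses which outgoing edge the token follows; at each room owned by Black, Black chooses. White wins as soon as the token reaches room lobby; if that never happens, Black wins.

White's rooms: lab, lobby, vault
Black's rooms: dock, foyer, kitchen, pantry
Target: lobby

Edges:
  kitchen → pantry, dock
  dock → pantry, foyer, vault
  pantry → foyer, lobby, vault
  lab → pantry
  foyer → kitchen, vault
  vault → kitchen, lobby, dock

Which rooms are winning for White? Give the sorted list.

A0 = {lobby}
A1: add {vault} — vault (White) has vault→lobby.
A2 = A1; e.g. lab (White) has no edge into A1. Fixed point.
White's winning region = {lobby, vault}.

lobby, vault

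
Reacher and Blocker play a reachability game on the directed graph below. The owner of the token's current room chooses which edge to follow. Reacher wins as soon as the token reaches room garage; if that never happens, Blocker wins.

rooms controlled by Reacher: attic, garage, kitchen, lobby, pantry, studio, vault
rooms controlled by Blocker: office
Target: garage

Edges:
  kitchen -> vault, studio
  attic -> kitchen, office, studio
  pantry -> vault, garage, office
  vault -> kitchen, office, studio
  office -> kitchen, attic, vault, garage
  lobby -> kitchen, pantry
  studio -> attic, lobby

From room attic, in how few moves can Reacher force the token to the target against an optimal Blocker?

A0 = {garage}
A1: add {pantry} — pantry (Reacher) has pantry→garage.
A2: add {lobby} — lobby (Reacher) has lobby→pantry.
A3: add {studio} — studio (Reacher) has studio→lobby.
A4: add {attic, kitchen, vault} — kitchen (Reacher) has kitchen→studio; attic (Reacher) has attic→studio; vault (Reacher) has vault→studio.
attic enters the attractor at level 4, so Reacher can force the target in 4 moves from there.

4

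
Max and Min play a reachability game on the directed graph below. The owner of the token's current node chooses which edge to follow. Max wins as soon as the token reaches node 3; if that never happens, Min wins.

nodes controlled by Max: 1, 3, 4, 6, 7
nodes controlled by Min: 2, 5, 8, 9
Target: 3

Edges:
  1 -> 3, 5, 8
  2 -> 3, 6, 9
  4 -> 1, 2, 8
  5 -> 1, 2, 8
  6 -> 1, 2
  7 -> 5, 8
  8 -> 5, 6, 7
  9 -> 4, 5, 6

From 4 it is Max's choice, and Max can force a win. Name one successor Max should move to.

1

A0 = {3}
A1: add {1} — 1 (Max) has 1→3.
A2: add {4, 6} — 4 (Max) has 4→1; 6 (Max) has 6→1.
A3 = A2; e.g. 2 (Min) can still go to 9. Fixed point.
From 4, successor 1 is in the attractor (rank 1); the other successors 2, 8 are not.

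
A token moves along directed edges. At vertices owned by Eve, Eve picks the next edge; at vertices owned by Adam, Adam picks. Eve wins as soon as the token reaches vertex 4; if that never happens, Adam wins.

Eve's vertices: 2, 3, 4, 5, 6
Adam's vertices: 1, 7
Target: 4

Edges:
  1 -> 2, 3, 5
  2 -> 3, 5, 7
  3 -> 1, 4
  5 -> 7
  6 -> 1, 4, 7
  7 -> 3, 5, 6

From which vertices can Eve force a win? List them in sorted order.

A0 = {4}
A1: add {3, 6} — 3 (Eve) has 3→4; 6 (Eve) has 6→4.
A2: add {2} — 2 (Eve) has 2→3.
A3 = A2; e.g. 1 (Adam) can still go to 5. Fixed point.
Eve's winning region = {2, 3, 4, 6}.

2, 3, 4, 6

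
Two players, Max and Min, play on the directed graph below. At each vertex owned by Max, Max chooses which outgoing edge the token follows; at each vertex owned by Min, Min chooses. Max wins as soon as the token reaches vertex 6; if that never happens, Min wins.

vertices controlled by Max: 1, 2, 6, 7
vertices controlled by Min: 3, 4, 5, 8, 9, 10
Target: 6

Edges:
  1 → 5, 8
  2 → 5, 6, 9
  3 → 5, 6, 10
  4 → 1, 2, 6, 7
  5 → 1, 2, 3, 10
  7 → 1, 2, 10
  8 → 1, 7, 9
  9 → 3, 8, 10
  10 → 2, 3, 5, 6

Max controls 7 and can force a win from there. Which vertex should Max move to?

2

A0 = {6}
A1: add {2} — 2 (Max) has 2→6.
A2: add {7} — 7 (Max) has 7→2.
A3 = A2; e.g. 1 (Max) has no edge into A2. Fixed point.
From 7, successor 2 is in the attractor (rank 1); the other successors 1, 10 are not.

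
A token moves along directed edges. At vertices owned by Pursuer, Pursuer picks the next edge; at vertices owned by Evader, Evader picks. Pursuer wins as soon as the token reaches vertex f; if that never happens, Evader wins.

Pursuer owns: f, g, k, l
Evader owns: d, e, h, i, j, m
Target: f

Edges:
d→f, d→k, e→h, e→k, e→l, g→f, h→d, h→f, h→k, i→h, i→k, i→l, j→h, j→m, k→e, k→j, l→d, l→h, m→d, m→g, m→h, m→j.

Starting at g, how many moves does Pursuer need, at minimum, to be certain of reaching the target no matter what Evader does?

1

A0 = {f}
A1: add {g} — g (Pursuer) has g→f.
A2 = A1; e.g. d (Evader) can still go to k. Fixed point.
g enters the attractor at level 1, so Pursuer can force the target in 1 move from there.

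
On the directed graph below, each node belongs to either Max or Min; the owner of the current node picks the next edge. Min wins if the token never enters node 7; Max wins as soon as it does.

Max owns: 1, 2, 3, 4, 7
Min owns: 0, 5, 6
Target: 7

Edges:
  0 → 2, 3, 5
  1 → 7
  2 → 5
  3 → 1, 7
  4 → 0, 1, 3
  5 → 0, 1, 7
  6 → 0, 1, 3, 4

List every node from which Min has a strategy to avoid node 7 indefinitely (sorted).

A0 = {7}
A1: add {1, 3} — 1 (Max) has 1→7; 3 (Max) has 3→7.
A2: add {4} — 4 (Max) has 4→1.
A3 = A2; e.g. 0 (Min) can still go to 2. Fixed point.
Max's attractor = {1, 3, 4, 7}; Min avoids the target exactly from the complement.

0, 2, 5, 6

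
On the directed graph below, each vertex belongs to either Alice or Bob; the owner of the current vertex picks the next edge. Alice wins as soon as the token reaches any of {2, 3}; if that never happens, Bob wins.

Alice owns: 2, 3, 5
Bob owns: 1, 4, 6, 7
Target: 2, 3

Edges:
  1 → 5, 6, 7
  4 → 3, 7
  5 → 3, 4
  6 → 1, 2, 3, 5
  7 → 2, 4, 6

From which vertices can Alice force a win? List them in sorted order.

A0 = {2, 3}
A1: add {5} — 5 (Alice) has 5→3.
A2 = A1; e.g. 1 (Bob) can still go to 6. Fixed point.
Alice's winning region = {2, 3, 5}.

2, 3, 5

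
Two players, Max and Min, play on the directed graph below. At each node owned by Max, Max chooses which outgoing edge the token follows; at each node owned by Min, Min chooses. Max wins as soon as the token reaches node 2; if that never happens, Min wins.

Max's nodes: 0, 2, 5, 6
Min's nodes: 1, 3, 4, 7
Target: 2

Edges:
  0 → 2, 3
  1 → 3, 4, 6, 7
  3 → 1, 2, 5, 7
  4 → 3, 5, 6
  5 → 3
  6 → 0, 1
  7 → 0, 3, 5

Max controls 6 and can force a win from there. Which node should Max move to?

A0 = {2}
A1: add {0} — 0 (Max) has 0→2.
A2: add {6} — 6 (Max) has 6→0.
A3 = A2; e.g. 1 (Min) can still go to 3. Fixed point.
From 6, successor 0 is in the attractor (rank 1); the other successor 1 is not.

0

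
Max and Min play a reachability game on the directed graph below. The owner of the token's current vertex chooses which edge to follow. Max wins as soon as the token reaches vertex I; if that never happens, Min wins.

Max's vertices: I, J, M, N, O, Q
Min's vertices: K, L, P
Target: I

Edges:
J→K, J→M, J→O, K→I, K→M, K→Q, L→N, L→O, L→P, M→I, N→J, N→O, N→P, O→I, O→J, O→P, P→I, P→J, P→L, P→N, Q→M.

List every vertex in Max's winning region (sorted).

I, J, K, M, N, O, Q

A0 = {I}
A1: add {M, O} — M (Max) has M→I; O (Max) has O→I.
A2: add {J, N, Q} — J (Max) has J→M; N (Max) has N→O; Q (Max) has Q→M.
A3: add {K} — K (Min): all of {I, M, Q} already in.
A4 = A3; e.g. L (Min) can still go to P. Fixed point.
Max's winning region = {I, J, K, M, N, O, Q}.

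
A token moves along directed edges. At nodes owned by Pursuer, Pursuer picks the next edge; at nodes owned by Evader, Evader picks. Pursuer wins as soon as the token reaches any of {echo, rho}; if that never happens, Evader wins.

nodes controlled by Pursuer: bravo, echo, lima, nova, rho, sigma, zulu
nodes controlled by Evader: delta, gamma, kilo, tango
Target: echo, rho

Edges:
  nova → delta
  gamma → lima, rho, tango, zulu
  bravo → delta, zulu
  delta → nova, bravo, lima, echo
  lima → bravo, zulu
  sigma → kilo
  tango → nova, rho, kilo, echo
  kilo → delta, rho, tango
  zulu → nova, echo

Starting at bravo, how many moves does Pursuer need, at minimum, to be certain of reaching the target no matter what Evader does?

A0 = {echo, rho}
A1: add {zulu} — zulu (Pursuer) has zulu→echo.
A2: add {bravo, lima} — bravo (Pursuer) has bravo→zulu; lima (Pursuer) has lima→zulu.
A3 = A2; e.g. nova (Pursuer) has no edge into A2. Fixed point.
bravo enters the attractor at level 2, so Pursuer can force the target in 2 moves from there.

2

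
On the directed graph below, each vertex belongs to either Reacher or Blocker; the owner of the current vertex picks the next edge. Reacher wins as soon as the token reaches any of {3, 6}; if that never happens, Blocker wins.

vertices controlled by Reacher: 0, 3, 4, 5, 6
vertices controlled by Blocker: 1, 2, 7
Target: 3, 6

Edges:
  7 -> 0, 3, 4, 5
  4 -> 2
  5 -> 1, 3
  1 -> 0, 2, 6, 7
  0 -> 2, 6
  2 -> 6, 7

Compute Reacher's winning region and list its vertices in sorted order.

0, 3, 5, 6

A0 = {3, 6}
A1: add {0, 5} — 0 (Reacher) has 0→6; 5 (Reacher) has 5→3.
A2 = A1; e.g. 1 (Blocker) can still go to 2. Fixed point.
Reacher's winning region = {0, 3, 5, 6}.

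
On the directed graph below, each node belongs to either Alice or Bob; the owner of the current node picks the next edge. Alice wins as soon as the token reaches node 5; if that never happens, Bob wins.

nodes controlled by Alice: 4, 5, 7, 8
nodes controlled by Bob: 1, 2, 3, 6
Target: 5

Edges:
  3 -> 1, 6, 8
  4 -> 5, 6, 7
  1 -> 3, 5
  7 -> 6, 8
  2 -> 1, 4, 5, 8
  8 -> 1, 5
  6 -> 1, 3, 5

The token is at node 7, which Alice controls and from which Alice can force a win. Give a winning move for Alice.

A0 = {5}
A1: add {4, 8} — 4 (Alice) has 4→5; 8 (Alice) has 8→5.
A2: add {7} — 7 (Alice) has 7→8.
A3 = A2; e.g. 1 (Bob) can still go to 3. Fixed point.
From 7, successor 8 is in the attractor (rank 1); the other successor 6 is not.

8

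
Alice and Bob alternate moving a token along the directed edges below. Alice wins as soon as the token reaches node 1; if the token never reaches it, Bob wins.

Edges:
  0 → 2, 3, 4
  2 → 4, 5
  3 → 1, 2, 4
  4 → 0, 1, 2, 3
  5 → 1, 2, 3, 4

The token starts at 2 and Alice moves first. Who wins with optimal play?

Track states (vertex, player-to-move).
A0 = {(1,Alice), (1,Bob)}
A1: add {(3,Alice), (4,Alice), (5,Alice)}.
A2: add {(2,Bob)}.
A3: add {(0,Alice)}.
A4 = A3; e.g. (0,Bob) stays out. (2,Alice) never enters ⇒ Bob avoids the target.

Bob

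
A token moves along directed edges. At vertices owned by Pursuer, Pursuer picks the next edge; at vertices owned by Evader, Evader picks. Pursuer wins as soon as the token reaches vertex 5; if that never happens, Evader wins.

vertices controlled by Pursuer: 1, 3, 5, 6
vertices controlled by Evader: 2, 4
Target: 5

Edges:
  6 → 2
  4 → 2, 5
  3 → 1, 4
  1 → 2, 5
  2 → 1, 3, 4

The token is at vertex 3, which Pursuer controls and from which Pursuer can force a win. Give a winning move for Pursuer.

1

A0 = {5}
A1: add {1} — 1 (Pursuer) has 1→5.
A2: add {3} — 3 (Pursuer) has 3→1.
A3 = A2; e.g. 2 (Evader) can still go to 4. Fixed point.
From 3, successor 1 is in the attractor (rank 1); the other successor 4 is not.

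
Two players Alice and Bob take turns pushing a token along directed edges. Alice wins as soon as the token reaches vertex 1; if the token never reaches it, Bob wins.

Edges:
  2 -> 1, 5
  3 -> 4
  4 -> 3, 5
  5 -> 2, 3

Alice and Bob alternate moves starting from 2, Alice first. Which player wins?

Alice

Track states (vertex, player-to-move).
A0 = {(1,Alice), (1,Bob)}
A1: add {(2,Alice)}.
(2,Alice) ∈ A1 ⇒ Alice forces the target.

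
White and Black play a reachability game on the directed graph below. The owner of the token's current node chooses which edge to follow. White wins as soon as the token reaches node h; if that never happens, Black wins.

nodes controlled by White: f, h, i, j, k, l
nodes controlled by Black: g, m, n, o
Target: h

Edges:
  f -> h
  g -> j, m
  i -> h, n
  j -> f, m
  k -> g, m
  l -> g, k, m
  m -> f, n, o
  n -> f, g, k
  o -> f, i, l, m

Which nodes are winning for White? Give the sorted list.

f, h, i, j

A0 = {h}
A1: add {f, i} — f (White) has f→h; i (White) has i→h.
A2: add {j} — j (White) has j→f.
A3 = A2; e.g. g (Black) can still go to m. Fixed point.
White's winning region = {f, h, i, j}.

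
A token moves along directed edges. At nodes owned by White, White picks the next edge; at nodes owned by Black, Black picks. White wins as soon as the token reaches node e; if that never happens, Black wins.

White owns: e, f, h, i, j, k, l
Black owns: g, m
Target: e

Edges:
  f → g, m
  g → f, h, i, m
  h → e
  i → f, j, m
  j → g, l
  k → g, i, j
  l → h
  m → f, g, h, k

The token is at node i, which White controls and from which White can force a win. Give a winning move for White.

j

A0 = {e}
A1: add {h} — h (White) has h→e.
A2: add {l} — l (White) has l→h.
A3: add {j} — j (White) has j→l.
A4: add {i, k} — i (White) has i→j; k (White) has k→j.
A5 = A4; e.g. f (White) has no edge into A4. Fixed point.
From i, successor j is in the attractor (rank 3); the other successors f, m are not.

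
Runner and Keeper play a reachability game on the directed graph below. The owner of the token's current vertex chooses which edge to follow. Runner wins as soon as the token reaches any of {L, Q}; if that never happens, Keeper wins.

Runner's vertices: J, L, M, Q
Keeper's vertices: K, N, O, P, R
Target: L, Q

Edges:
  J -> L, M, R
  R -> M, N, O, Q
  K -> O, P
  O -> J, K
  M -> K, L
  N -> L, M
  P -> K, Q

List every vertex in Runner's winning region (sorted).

J, L, M, N, Q

A0 = {L, Q}
A1: add {J, M} — J (Runner) has J→L; M (Runner) has M→L.
A2: add {N} — N (Keeper): all of {L, M} already in.
A3 = A2; e.g. K (Keeper) can still go to O. Fixed point.
Runner's winning region = {J, L, M, N, Q}.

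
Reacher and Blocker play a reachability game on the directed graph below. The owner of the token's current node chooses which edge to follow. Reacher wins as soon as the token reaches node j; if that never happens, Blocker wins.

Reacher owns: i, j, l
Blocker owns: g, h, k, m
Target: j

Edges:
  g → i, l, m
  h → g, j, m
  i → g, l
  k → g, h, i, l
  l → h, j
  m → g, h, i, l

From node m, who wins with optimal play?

A0 = {j}
A1: add {l} — l (Reacher) has l→j.
A2: add {i} — i (Reacher) has i→l.
A3 = A2; e.g. g (Blocker) can still go to m. Fixed point.
m never enters the attractor, so Blocker can avoid the target forever.

Blocker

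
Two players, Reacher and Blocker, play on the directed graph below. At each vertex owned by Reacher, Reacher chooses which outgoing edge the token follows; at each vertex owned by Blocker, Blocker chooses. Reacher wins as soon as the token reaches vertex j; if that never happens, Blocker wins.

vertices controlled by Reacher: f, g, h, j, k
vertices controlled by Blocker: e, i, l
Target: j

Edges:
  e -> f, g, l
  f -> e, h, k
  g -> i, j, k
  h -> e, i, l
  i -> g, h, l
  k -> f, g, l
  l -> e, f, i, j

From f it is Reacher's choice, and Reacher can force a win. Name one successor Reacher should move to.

A0 = {j}
A1: add {g} — g (Reacher) has g→j.
A2: add {k} — k (Reacher) has k→g.
A3: add {f} — f (Reacher) has f→k.
A4 = A3; e.g. e (Blocker) can still go to l. Fixed point.
From f, successor k is in the attractor (rank 2); the other successors e, h are not.

k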